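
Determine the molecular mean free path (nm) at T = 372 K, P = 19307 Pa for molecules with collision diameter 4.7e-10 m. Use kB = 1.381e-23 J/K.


Mean free path: lambda = kB*T / (sqrt(2) * pi * d^2 * P)
lambda = 1.381e-23 * 372 / (sqrt(2) * pi * (4.7e-10)^2 * 19307)
lambda = 2.7112e-07 m
lambda = 271.12 nm

271.12


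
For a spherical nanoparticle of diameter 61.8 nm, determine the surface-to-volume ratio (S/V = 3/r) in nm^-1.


Radius r = 61.8/2 = 30.9 nm
S/V = 3 / r = 3 / 30.9
S/V = 0.0971 nm^-1

0.0971


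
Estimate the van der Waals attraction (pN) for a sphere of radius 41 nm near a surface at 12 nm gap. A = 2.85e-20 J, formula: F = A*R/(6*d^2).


Convert to SI: R = 41 nm = 4.1e-08 m, d = 12 nm = 1.2e-08 m
F = A * R / (6 * d^2)
F = 2.85e-20 * 4.1e-08 / (6 * (1.2e-08)^2)
F = 1.35243e-12 N = 1.352 pN

1.352


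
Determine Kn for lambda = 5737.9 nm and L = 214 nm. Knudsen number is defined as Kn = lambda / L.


Knudsen number Kn = lambda / L
Kn = 5737.9 / 214
Kn = 26.8126

26.8126


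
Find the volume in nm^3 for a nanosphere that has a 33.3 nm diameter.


Radius r = 33.3/2 = 16.65 nm
Volume V = (4/3) * pi * r^3
V = (4/3) * pi * (16.65)^3
V = 19334.43 nm^3

19334.43


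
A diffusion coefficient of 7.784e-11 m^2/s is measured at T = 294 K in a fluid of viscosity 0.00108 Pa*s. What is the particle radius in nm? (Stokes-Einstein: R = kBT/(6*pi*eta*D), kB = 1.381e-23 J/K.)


Stokes-Einstein: R = kB*T / (6*pi*eta*D)
R = 1.381e-23 * 294 / (6 * pi * 0.00108 * 7.784e-11)
R = 2.5622e-09 m = 2.56 nm

2.56


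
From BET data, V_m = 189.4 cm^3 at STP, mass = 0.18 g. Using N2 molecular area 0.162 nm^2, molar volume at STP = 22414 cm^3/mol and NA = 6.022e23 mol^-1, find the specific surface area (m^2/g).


Number of moles in monolayer = V_m / 22414 = 189.4 / 22414 = 0.00845008
Number of molecules = moles * NA = 0.00845008 * 6.022e23
SA = molecules * sigma / mass
SA = (189.4 / 22414) * 6.022e23 * 0.162e-18 / 0.18
SA = 4579.8 m^2/g

4579.8


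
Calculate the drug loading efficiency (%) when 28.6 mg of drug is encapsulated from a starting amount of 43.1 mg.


Drug loading efficiency = (drug loaded / drug initial) * 100
DLE = 28.6 / 43.1 * 100
DLE = 0.6636 * 100
DLE = 66.36%

66.36


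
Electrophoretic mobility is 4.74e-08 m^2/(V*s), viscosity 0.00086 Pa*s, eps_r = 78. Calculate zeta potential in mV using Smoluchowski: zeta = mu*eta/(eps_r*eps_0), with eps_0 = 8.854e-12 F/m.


Smoluchowski equation: zeta = mu * eta / (eps_r * eps_0)
zeta = 4.74e-08 * 0.00086 / (78 * 8.854e-12)
zeta = 0.059026 V = 59.03 mV

59.03


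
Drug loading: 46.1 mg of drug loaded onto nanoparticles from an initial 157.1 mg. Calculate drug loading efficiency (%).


Drug loading efficiency = (drug loaded / drug initial) * 100
DLE = 46.1 / 157.1 * 100
DLE = 0.2934 * 100
DLE = 29.34%

29.34


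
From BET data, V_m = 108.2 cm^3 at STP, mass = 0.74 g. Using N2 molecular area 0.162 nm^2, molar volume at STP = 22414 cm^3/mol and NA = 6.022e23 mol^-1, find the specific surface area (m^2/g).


Number of moles in monolayer = V_m / 22414 = 108.2 / 22414 = 0.00482734
Number of molecules = moles * NA = 0.00482734 * 6.022e23
SA = molecules * sigma / mass
SA = (108.2 / 22414) * 6.022e23 * 0.162e-18 / 0.74
SA = 636.4 m^2/g

636.4


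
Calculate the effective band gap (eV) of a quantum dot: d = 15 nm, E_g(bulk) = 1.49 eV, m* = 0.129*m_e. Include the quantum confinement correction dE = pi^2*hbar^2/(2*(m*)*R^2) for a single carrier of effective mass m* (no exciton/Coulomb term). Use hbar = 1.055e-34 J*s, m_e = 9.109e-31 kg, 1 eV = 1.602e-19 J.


Radius R = 15/2 nm = 7.5e-09 m
Confinement energy dE = pi^2 * hbar^2 / (2 * m_eff * m_e * R^2)
dE = pi^2 * (1.055e-34)^2 / (2 * 0.129 * 9.109e-31 * (7.5e-09)^2) J, divided by 1.602e-19 J/eV
dE = 0.0519 eV
Total band gap = E_g(bulk) + dE = 1.49 + 0.0519 = 1.5419 eV

1.5419


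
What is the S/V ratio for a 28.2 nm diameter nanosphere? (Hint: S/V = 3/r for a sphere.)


Radius r = 28.2/2 = 14.1 nm
S/V = 3 / r = 3 / 14.1
S/V = 0.2128 nm^-1

0.2128


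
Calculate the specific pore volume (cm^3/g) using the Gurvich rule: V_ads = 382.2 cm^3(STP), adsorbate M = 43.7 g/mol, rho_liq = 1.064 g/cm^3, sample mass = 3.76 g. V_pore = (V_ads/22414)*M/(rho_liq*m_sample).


Moles adsorbed n = V_ads / 22414 = 382.2 / 22414 = 1.705184e-02 mol
Liquid volume V_liq = n * M / rho_liq = 1.705184e-02 * 43.7 / 1.064 = 0.70034 cm^3
Specific pore volume V_pore = V_liq / m_sample = 0.70034 / 3.76
V_pore = 0.1863 cm^3/g

0.1863


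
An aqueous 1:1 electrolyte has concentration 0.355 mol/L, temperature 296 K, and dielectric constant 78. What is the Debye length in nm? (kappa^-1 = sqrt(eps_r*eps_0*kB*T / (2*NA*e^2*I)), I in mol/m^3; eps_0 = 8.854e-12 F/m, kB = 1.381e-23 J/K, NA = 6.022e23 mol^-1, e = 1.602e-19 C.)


Ionic strength I = 0.355 * 1^2 * 1000 = 355 mol/m^3
kappa^-1 = sqrt(78 * 8.854e-12 * 1.381e-23 * 296 / (2 * 6.022e23 * (1.602e-19)^2 * 355))
kappa^-1 = 0.507 nm

0.507


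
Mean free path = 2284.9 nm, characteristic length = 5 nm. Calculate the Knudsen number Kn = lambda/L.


Knudsen number Kn = lambda / L
Kn = 2284.9 / 5
Kn = 456.98

456.98


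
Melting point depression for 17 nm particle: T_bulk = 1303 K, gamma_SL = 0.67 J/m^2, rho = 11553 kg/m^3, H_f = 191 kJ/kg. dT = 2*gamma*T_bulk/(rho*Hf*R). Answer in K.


Radius R = 17/2 = 8.5 nm = 8.5e-09 m
Convert H_f = 191 kJ/kg = 191000 J/kg
dT = 2 * gamma_SL * T_bulk / (rho * H_f * R)
dT = 2 * 0.67 * 1303 / (11553 * 191000 * 8.5e-09)
dT = 93.1 K

93.1


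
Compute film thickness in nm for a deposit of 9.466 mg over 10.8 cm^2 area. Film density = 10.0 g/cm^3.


Convert: m = 9.466 mg = 9.4660e-06 kg, A = 10.8 cm^2 = 1.0800e-03 m^2, rho = 10.0 g/cm^3 = 10000 kg/m^3
t = m / (A * rho)
t = 9.4660e-06 / (1.0800e-03 * 10000)
t = 8.7648e-07 m = 876.5 nm

876.5


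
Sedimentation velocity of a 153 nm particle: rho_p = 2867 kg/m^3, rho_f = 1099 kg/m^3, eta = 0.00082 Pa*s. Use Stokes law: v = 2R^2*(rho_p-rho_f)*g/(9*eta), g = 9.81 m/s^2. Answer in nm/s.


Radius R = 153/2 nm = 7.65e-08 m
Density difference = 2867 - 1099 = 1768 kg/m^3
v = 2 * R^2 * (rho_p - rho_f) * g / (9 * eta)
v = 2 * (7.65e-08)^2 * 1768 * 9.81 / (9 * 0.00082)
v = 2.75073e-08 m/s = 27.5073 nm/s

27.5073


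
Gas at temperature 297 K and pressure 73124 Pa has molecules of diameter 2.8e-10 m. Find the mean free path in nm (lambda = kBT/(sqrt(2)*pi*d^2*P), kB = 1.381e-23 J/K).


Mean free path: lambda = kB*T / (sqrt(2) * pi * d^2 * P)
lambda = 1.381e-23 * 297 / (sqrt(2) * pi * (2.8e-10)^2 * 73124)
lambda = 1.61031e-07 m
lambda = 161.03 nm

161.03


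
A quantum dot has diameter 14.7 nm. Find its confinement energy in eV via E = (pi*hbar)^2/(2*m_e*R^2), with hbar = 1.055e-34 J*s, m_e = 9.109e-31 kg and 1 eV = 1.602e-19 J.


Radius R = 14.7/2 = 7.35 nm = 7.35e-09 m
E = (pi * 1.055e-34)^2 / (2 * 9.109e-31 * (7.35e-09)^2)
E(J) = 1.11617e-21
E = E(J) / 1.602e-19 = 0.007 eV

0.007


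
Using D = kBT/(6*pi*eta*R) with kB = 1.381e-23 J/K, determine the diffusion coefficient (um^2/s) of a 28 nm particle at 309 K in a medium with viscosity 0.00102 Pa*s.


Radius R = 28/2 = 14 nm = 1.4e-08 m
D = kB*T / (6*pi*eta*R)
D = 1.381e-23 * 309 / (6 * pi * 0.00102 * 1.4e-08)
D = 1.58534e-11 m^2/s = 15.853 um^2/s

15.853


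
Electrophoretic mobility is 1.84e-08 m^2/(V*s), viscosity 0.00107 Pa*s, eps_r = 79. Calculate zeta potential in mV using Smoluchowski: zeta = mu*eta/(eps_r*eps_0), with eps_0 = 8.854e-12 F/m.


Smoluchowski equation: zeta = mu * eta / (eps_r * eps_0)
zeta = 1.84e-08 * 0.00107 / (79 * 8.854e-12)
zeta = 0.028147 V = 28.15 mV

28.15


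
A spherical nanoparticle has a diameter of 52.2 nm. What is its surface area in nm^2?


Radius r = 52.2/2 = 26.1 nm
Surface area SA = 4 * pi * r^2
SA = 4 * pi * (26.1)^2
SA = 8560.34 nm^2

8560.34


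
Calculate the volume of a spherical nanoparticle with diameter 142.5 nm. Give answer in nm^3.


Radius r = 142.5/2 = 71.25 nm
Volume V = (4/3) * pi * r^3
V = (4/3) * pi * (71.25)^3
V = 1515106.69 nm^3

1515106.69


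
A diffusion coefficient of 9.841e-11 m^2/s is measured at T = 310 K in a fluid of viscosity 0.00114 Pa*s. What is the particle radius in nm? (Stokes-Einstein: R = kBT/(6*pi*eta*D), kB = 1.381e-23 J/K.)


Stokes-Einstein: R = kB*T / (6*pi*eta*D)
R = 1.381e-23 * 310 / (6 * pi * 0.00114 * 9.841e-11)
R = 2.02446e-09 m = 2.02 nm

2.02


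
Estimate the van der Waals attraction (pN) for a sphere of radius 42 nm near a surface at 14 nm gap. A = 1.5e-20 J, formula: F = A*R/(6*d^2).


Convert to SI: R = 42 nm = 4.2e-08 m, d = 14 nm = 1.4e-08 m
F = A * R / (6 * d^2)
F = 1.5e-20 * 4.2e-08 / (6 * (1.4e-08)^2)
F = 5.35714e-13 N = 0.536 pN

0.536


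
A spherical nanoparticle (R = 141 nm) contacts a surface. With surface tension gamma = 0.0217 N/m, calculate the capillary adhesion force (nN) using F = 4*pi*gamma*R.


Convert radius: R = 141 nm = 1.41e-07 m
F = 4 * pi * gamma * R
F = 4 * pi * 0.0217 * 1.41e-07
F = 3.84493e-08 N = 38.4493 nN

38.4493


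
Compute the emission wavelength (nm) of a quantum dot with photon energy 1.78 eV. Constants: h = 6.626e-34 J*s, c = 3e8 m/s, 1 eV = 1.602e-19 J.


Convert energy: E = 1.78 eV = 1.78 * 1.602e-19 = 2.85156e-19 J
lambda = h*c / E = 6.626e-34 * 3e8 / 2.85156e-19
lambda = 6.97092e-07 m = 697.1 nm

697.1


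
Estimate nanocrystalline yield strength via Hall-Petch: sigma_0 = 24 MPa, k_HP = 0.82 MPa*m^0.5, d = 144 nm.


d = 144 nm = 1.44e-07 m
sqrt(d) = 0.0003794733
Hall-Petch contribution = k / sqrt(d) = 0.82 / 0.0003794733 = 2160.9 MPa
sigma = sigma_0 + k/sqrt(d) = 24 + 2160.9 = 2184.9 MPa

2184.9


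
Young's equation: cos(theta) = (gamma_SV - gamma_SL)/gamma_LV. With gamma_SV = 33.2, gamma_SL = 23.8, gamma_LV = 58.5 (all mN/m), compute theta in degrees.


cos(theta) = (gamma_SV - gamma_SL) / gamma_LV
cos(theta) = (33.2 - 23.8) / 58.5
cos(theta) = 0.160684
theta = arccos(0.160684) = 80.75 degrees

80.75


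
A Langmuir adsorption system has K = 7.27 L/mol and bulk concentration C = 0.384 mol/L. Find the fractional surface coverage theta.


Langmuir isotherm: theta = K*C / (1 + K*C)
K*C = 7.27 * 0.384 = 2.79168
theta = 2.79168 / (1 + 2.79168) = 2.79168 / 3.79168
theta = 0.7363

0.7363


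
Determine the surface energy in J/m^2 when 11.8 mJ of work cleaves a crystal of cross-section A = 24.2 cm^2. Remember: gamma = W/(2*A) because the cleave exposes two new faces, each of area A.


Convert: A = 24.2 cm^2 = 0.00242 m^2, W = 11.8 mJ = 0.0118 J
Cleaving exposes two faces of area A, so total new surface = 2*A and gamma = W / (2*A)
gamma = 0.0118 / (2 * 0.00242)
gamma = 2.438 J/m^2

2.438


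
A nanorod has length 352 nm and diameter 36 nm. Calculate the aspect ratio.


Aspect ratio AR = length / diameter
AR = 352 / 36
AR = 9.78

9.78


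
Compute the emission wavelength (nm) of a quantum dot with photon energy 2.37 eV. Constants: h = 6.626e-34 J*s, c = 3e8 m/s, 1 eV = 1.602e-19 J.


Convert energy: E = 2.37 eV = 2.37 * 1.602e-19 = 3.79674e-19 J
lambda = h*c / E = 6.626e-34 * 3e8 / 3.79674e-19
lambda = 5.23554e-07 m = 523.6 nm

523.6


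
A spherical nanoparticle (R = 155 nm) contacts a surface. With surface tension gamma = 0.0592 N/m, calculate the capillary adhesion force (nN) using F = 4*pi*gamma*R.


Convert radius: R = 155 nm = 1.55e-07 m
F = 4 * pi * gamma * R
F = 4 * pi * 0.0592 * 1.55e-07
F = 1.15309e-07 N = 115.309 nN

115.309


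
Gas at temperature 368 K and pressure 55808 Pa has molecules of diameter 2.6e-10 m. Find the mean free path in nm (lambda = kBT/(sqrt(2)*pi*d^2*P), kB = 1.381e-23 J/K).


Mean free path: lambda = kB*T / (sqrt(2) * pi * d^2 * P)
lambda = 1.381e-23 * 368 / (sqrt(2) * pi * (2.6e-10)^2 * 55808)
lambda = 3.03203e-07 m
lambda = 303.2 nm

303.2


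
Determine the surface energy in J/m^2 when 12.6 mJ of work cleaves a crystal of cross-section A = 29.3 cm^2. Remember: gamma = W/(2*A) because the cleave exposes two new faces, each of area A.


Convert: A = 29.3 cm^2 = 0.00293 m^2, W = 12.6 mJ = 0.0126 J
Cleaving exposes two faces of area A, so total new surface = 2*A and gamma = W / (2*A)
gamma = 0.0126 / (2 * 0.00293)
gamma = 2.15 J/m^2

2.15


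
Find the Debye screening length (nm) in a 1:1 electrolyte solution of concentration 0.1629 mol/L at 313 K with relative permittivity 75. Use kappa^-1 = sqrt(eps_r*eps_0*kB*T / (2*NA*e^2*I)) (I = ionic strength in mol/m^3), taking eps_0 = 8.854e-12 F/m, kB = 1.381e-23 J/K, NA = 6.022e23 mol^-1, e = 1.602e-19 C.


Ionic strength I = 0.1629 * 1^2 * 1000 = 162.9 mol/m^3
kappa^-1 = sqrt(75 * 8.854e-12 * 1.381e-23 * 313 / (2 * 6.022e23 * (1.602e-19)^2 * 162.9))
kappa^-1 = 0.755 nm

0.755


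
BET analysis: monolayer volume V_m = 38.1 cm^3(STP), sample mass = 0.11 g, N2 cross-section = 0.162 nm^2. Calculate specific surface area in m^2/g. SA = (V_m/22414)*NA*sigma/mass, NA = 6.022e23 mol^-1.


Number of moles in monolayer = V_m / 22414 = 38.1 / 22414 = 0.00169983
Number of molecules = moles * NA = 0.00169983 * 6.022e23
SA = molecules * sigma / mass
SA = (38.1 / 22414) * 6.022e23 * 0.162e-18 / 0.11
SA = 1507.5 m^2/g

1507.5


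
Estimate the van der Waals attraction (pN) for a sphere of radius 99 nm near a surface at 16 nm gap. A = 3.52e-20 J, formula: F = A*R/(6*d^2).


Convert to SI: R = 99 nm = 9.9e-08 m, d = 16 nm = 1.6e-08 m
F = A * R / (6 * d^2)
F = 3.52e-20 * 9.9e-08 / (6 * (1.6e-08)^2)
F = 2.26875e-12 N = 2.269 pN

2.269


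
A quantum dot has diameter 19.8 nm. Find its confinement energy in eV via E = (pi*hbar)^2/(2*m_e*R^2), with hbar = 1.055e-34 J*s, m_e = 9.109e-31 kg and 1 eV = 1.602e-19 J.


Radius R = 19.8/2 = 9.9 nm = 9.9e-09 m
E = (pi * 1.055e-34)^2 / (2 * 9.109e-31 * (9.9e-09)^2)
E(J) = 6.15224e-22
E = E(J) / 1.602e-19 = 0.0038 eV

0.0038


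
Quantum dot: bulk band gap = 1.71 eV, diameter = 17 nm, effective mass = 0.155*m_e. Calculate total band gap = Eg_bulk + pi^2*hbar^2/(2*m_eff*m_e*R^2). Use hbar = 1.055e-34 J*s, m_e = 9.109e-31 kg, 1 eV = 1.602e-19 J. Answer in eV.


Radius R = 17/2 nm = 8.5e-09 m
Confinement energy dE = pi^2 * hbar^2 / (2 * m_eff * m_e * R^2)
dE = pi^2 * (1.055e-34)^2 / (2 * 0.155 * 9.109e-31 * (8.5e-09)^2) J, divided by 1.602e-19 J/eV
dE = 0.0336 eV
Total band gap = E_g(bulk) + dE = 1.71 + 0.0336 = 1.7436 eV

1.7436


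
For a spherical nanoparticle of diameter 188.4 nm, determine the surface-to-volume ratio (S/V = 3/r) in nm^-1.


Radius r = 188.4/2 = 94.2 nm
S/V = 3 / r = 3 / 94.2
S/V = 0.0318 nm^-1

0.0318


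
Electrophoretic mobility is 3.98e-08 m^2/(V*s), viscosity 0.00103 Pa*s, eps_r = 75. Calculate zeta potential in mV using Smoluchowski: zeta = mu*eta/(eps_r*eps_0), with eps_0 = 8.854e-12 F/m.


Smoluchowski equation: zeta = mu * eta / (eps_r * eps_0)
zeta = 3.98e-08 * 0.00103 / (75 * 8.854e-12)
zeta = 0.061733 V = 61.73 mV

61.73


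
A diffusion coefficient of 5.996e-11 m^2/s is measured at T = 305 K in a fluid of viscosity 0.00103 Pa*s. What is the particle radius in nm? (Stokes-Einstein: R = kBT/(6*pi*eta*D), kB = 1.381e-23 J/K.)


Stokes-Einstein: R = kB*T / (6*pi*eta*D)
R = 1.381e-23 * 305 / (6 * pi * 0.00103 * 5.996e-11)
R = 3.61821e-09 m = 3.62 nm

3.62


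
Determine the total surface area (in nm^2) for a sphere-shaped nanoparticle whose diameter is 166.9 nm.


Radius r = 166.9/2 = 83.45 nm
Surface area SA = 4 * pi * r^2
SA = 4 * pi * (83.45)^2
SA = 87510.98 nm^2

87510.98


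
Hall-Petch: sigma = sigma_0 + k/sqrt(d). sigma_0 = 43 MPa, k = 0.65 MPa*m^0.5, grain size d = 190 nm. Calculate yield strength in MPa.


d = 190 nm = 1.9e-07 m
sqrt(d) = 0.0004358899
Hall-Petch contribution = k / sqrt(d) = 0.65 / 0.0004358899 = 1491.2 MPa
sigma = sigma_0 + k/sqrt(d) = 43 + 1491.2 = 1534.2 MPa

1534.2


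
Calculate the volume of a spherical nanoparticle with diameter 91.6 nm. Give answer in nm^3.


Radius r = 91.6/2 = 45.8 nm
Volume V = (4/3) * pi * r^3
V = (4/3) * pi * (45.8)^3
V = 402425.08 nm^3

402425.08


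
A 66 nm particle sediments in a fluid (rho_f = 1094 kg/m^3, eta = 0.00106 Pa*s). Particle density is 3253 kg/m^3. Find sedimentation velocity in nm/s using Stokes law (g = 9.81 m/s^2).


Radius R = 66/2 nm = 3.3e-08 m
Density difference = 3253 - 1094 = 2159 kg/m^3
v = 2 * R^2 * (rho_p - rho_f) * g / (9 * eta)
v = 2 * (3.3e-08)^2 * 2159 * 9.81 / (9 * 0.00106)
v = 4.83539e-09 m/s = 4.8354 nm/s

4.8354


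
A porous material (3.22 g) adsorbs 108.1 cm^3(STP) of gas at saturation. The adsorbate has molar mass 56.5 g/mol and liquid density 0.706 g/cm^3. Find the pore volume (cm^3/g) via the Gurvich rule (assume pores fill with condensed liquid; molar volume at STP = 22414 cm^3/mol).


Moles adsorbed n = V_ads / 22414 = 108.1 / 22414 = 4.822879e-03 mol
Liquid volume V_liq = n * M / rho_liq = 4.822879e-03 * 56.5 / 0.706 = 0.38597 cm^3
Specific pore volume V_pore = V_liq / m_sample = 0.38597 / 3.22
V_pore = 0.1199 cm^3/g

0.1199


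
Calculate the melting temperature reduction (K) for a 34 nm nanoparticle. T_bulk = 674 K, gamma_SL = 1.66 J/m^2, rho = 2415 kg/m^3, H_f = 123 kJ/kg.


Radius R = 34/2 = 17 nm = 1.7e-08 m
Convert H_f = 123 kJ/kg = 123000 J/kg
dT = 2 * gamma_SL * T_bulk / (rho * H_f * R)
dT = 2 * 1.66 * 674 / (2415 * 123000 * 1.7e-08)
dT = 443.1 K

443.1


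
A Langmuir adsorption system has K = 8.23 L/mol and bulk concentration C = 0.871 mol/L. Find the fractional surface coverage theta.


Langmuir isotherm: theta = K*C / (1 + K*C)
K*C = 8.23 * 0.871 = 7.16833
theta = 7.16833 / (1 + 7.16833) = 7.16833 / 8.16833
theta = 0.8776

0.8776


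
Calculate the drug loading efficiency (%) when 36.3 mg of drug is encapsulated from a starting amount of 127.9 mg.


Drug loading efficiency = (drug loaded / drug initial) * 100
DLE = 36.3 / 127.9 * 100
DLE = 0.2838 * 100
DLE = 28.38%

28.38


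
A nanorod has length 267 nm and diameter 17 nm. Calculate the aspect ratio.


Aspect ratio AR = length / diameter
AR = 267 / 17
AR = 15.71

15.71


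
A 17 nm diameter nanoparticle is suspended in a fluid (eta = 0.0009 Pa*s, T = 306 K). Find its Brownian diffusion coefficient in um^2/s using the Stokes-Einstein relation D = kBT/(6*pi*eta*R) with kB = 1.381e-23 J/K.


Radius R = 17/2 = 8.5 nm = 8.5e-09 m
D = kB*T / (6*pi*eta*R)
D = 1.381e-23 * 306 / (6 * pi * 0.0009 * 8.5e-09)
D = 2.93057e-11 m^2/s = 29.306 um^2/s

29.306


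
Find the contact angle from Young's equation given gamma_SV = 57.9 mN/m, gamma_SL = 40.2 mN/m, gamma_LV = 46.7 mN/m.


cos(theta) = (gamma_SV - gamma_SL) / gamma_LV
cos(theta) = (57.9 - 40.2) / 46.7
cos(theta) = 0.379015
theta = arccos(0.379015) = 67.73 degrees

67.73


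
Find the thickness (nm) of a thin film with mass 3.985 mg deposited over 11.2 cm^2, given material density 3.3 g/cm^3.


Convert: m = 3.985 mg = 3.9850e-06 kg, A = 11.2 cm^2 = 1.1200e-03 m^2, rho = 3.3 g/cm^3 = 3300 kg/m^3
t = m / (A * rho)
t = 3.9850e-06 / (1.1200e-03 * 3300)
t = 1.0782e-06 m = 1078.2 nm

1078.2


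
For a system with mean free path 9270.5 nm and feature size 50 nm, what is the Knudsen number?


Knudsen number Kn = lambda / L
Kn = 9270.5 / 50
Kn = 185.41

185.41


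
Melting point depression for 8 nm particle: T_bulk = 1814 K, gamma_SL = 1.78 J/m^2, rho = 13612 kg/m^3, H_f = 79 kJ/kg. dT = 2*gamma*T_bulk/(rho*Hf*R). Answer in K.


Radius R = 8/2 = 4 nm = 4e-09 m
Convert H_f = 79 kJ/kg = 79000 J/kg
dT = 2 * gamma_SL * T_bulk / (rho * H_f * R)
dT = 2 * 1.78 * 1814 / (13612 * 79000 * 4e-09)
dT = 1501.3 K

1501.3


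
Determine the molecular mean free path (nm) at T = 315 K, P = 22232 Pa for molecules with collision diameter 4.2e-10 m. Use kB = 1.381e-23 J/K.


Mean free path: lambda = kB*T / (sqrt(2) * pi * d^2 * P)
lambda = 1.381e-23 * 315 / (sqrt(2) * pi * (4.2e-10)^2 * 22232)
lambda = 2.49668e-07 m
lambda = 249.67 nm

249.67


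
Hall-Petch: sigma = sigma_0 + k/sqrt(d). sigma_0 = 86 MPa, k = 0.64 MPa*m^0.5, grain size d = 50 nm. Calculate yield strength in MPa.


d = 50 nm = 5e-08 m
sqrt(d) = 0.0002236068
Hall-Petch contribution = k / sqrt(d) = 0.64 / 0.0002236068 = 2862.2 MPa
sigma = sigma_0 + k/sqrt(d) = 86 + 2862.2 = 2948.2 MPa

2948.2


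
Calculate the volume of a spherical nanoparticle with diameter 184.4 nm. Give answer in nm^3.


Radius r = 184.4/2 = 92.2 nm
Volume V = (4/3) * pi * r^3
V = (4/3) * pi * (92.2)^3
V = 3283079.3 nm^3

3283079.3


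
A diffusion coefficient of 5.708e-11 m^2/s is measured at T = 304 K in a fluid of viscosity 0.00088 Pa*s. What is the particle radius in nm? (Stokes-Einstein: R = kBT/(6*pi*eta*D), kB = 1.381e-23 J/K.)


Stokes-Einstein: R = kB*T / (6*pi*eta*D)
R = 1.381e-23 * 304 / (6 * pi * 0.00088 * 5.708e-11)
R = 4.43404e-09 m = 4.43 nm

4.43


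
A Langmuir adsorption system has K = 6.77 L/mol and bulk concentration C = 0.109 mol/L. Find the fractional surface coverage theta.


Langmuir isotherm: theta = K*C / (1 + K*C)
K*C = 6.77 * 0.109 = 0.73793
theta = 0.73793 / (1 + 0.73793) = 0.73793 / 1.73793
theta = 0.4246

0.4246


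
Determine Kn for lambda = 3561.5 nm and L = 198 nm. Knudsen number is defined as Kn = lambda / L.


Knudsen number Kn = lambda / L
Kn = 3561.5 / 198
Kn = 17.9874

17.9874


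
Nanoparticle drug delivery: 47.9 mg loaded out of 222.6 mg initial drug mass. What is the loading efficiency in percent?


Drug loading efficiency = (drug loaded / drug initial) * 100
DLE = 47.9 / 222.6 * 100
DLE = 0.2152 * 100
DLE = 21.52%

21.52


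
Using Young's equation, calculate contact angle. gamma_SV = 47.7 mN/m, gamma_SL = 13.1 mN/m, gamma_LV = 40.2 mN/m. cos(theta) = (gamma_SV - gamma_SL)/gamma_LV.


cos(theta) = (gamma_SV - gamma_SL) / gamma_LV
cos(theta) = (47.7 - 13.1) / 40.2
cos(theta) = 0.860697
theta = arccos(0.860697) = 30.61 degrees

30.61


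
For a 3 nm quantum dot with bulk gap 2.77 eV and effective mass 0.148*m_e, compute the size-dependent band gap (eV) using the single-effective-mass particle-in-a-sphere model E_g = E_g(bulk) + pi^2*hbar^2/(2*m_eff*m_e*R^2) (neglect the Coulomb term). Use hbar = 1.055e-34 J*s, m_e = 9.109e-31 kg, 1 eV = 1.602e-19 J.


Radius R = 3/2 nm = 1.5e-09 m
Confinement energy dE = pi^2 * hbar^2 / (2 * m_eff * m_e * R^2)
dE = pi^2 * (1.055e-34)^2 / (2 * 0.148 * 9.109e-31 * (1.5e-09)^2) J, divided by 1.602e-19 J/eV
dE = 1.1303 eV
Total band gap = E_g(bulk) + dE = 2.77 + 1.1303 = 3.9003 eV

3.9003


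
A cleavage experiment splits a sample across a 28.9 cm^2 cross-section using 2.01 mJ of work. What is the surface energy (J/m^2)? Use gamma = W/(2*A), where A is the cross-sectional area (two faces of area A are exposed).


Convert: A = 28.9 cm^2 = 0.00289 m^2, W = 2.01 mJ = 0.00201 J
Cleaving exposes two faces of area A, so total new surface = 2*A and gamma = W / (2*A)
gamma = 0.00201 / (2 * 0.00289)
gamma = 0.348 J/m^2

0.348


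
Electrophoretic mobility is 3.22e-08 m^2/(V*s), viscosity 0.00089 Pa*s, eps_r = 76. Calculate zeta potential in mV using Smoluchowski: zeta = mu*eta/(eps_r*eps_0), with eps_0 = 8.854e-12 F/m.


Smoluchowski equation: zeta = mu * eta / (eps_r * eps_0)
zeta = 3.22e-08 * 0.00089 / (76 * 8.854e-12)
zeta = 0.042589 V = 42.59 mV

42.59


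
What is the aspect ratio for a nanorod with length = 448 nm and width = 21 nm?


Aspect ratio AR = length / diameter
AR = 448 / 21
AR = 21.33

21.33


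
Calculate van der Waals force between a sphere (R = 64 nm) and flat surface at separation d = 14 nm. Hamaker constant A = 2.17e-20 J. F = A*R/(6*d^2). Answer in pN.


Convert to SI: R = 64 nm = 6.4e-08 m, d = 14 nm = 1.4e-08 m
F = A * R / (6 * d^2)
F = 2.17e-20 * 6.4e-08 / (6 * (1.4e-08)^2)
F = 1.18095e-12 N = 1.181 pN

1.181


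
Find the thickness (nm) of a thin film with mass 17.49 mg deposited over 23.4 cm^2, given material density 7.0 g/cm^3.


Convert: m = 17.49 mg = 1.7490e-05 kg, A = 23.4 cm^2 = 2.3400e-03 m^2, rho = 7.0 g/cm^3 = 7000 kg/m^3
t = m / (A * rho)
t = 1.7490e-05 / (2.3400e-03 * 7000)
t = 1.0678e-06 m = 1067.8 nm

1067.8


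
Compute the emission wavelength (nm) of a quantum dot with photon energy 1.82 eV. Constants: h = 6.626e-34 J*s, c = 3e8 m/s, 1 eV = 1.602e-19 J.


Convert energy: E = 1.82 eV = 1.82 * 1.602e-19 = 2.91564e-19 J
lambda = h*c / E = 6.626e-34 * 3e8 / 2.91564e-19
lambda = 6.81771e-07 m = 681.8 nm

681.8


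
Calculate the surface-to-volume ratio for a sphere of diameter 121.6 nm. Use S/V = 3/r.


Radius r = 121.6/2 = 60.8 nm
S/V = 3 / r = 3 / 60.8
S/V = 0.0493 nm^-1

0.0493


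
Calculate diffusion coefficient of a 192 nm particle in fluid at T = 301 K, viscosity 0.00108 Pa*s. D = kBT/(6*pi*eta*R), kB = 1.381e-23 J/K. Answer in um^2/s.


Radius R = 192/2 = 96 nm = 9.6e-08 m
D = kB*T / (6*pi*eta*R)
D = 1.381e-23 * 301 / (6 * pi * 0.00108 * 9.6e-08)
D = 2.12698e-12 m^2/s = 2.127 um^2/s

2.127


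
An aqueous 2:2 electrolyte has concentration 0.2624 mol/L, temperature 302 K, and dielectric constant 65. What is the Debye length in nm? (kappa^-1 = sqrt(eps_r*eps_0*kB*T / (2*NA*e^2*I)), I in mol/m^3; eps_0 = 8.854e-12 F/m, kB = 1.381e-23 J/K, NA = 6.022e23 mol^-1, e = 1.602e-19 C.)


Ionic strength I = 0.2624 * 2^2 * 1000 = 1049.6 mol/m^3
kappa^-1 = sqrt(65 * 8.854e-12 * 1.381e-23 * 302 / (2 * 6.022e23 * (1.602e-19)^2 * 1049.6))
kappa^-1 = 0.272 nm

0.272


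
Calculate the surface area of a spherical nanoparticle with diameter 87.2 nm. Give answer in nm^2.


Radius r = 87.2/2 = 43.6 nm
Surface area SA = 4 * pi * r^2
SA = 4 * pi * (43.6)^2
SA = 23888.17 nm^2

23888.17


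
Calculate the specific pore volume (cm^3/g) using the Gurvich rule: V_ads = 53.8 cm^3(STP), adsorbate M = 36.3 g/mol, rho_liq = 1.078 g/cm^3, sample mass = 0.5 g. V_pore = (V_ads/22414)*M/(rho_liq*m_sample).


Moles adsorbed n = V_ads / 22414 = 53.8 / 22414 = 2.400286e-03 mol
Liquid volume V_liq = n * M / rho_liq = 2.400286e-03 * 36.3 / 1.078 = 0.08083 cm^3
Specific pore volume V_pore = V_liq / m_sample = 0.08083 / 0.5
V_pore = 0.1617 cm^3/g

0.1617


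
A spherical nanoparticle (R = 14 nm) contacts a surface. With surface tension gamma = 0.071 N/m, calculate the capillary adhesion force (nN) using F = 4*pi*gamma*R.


Convert radius: R = 14 nm = 1.4e-08 m
F = 4 * pi * gamma * R
F = 4 * pi * 0.071 * 1.4e-08
F = 1.2491e-08 N = 12.491 nN

12.491


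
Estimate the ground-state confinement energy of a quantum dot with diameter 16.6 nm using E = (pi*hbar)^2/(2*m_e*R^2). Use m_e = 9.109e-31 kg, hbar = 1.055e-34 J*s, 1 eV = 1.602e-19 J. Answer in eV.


Radius R = 16.6/2 = 8.3 nm = 8.3e-09 m
E = (pi * 1.055e-34)^2 / (2 * 9.109e-31 * (8.3e-09)^2)
E(J) = 8.75282e-22
E = E(J) / 1.602e-19 = 0.0055 eV

0.0055


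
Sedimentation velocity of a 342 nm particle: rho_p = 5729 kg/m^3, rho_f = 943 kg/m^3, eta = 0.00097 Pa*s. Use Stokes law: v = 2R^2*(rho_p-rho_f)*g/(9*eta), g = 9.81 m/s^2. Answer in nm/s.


Radius R = 342/2 nm = 1.71e-07 m
Density difference = 5729 - 943 = 4786 kg/m^3
v = 2 * R^2 * (rho_p - rho_f) * g / (9 * eta)
v = 2 * (1.71e-07)^2 * 4786 * 9.81 / (9 * 0.00097)
v = 3.14521e-07 m/s = 314.521 nm/s

314.521


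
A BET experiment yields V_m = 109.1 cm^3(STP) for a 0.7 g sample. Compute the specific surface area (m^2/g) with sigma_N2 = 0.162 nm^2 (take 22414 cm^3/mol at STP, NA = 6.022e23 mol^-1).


Number of moles in monolayer = V_m / 22414 = 109.1 / 22414 = 0.00486749
Number of molecules = moles * NA = 0.00486749 * 6.022e23
SA = molecules * sigma / mass
SA = (109.1 / 22414) * 6.022e23 * 0.162e-18 / 0.7
SA = 678.4 m^2/g

678.4


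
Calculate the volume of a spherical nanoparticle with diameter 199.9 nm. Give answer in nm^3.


Radius r = 199.9/2 = 99.95 nm
Volume V = (4/3) * pi * r^3
V = (4/3) * pi * (99.95)^3
V = 4182510.16 nm^3

4182510.16


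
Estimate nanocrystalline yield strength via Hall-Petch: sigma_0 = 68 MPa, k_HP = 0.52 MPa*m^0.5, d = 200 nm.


d = 200 nm = 2e-07 m
sqrt(d) = 0.0004472136
Hall-Petch contribution = k / sqrt(d) = 0.52 / 0.0004472136 = 1162.8 MPa
sigma = sigma_0 + k/sqrt(d) = 68 + 1162.8 = 1230.8 MPa

1230.8


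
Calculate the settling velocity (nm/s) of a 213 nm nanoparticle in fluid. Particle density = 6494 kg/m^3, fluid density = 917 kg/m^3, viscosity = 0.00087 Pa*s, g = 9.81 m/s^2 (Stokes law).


Radius R = 213/2 nm = 1.065e-07 m
Density difference = 6494 - 917 = 5577 kg/m^3
v = 2 * R^2 * (rho_p - rho_f) * g / (9 * eta)
v = 2 * (1.065e-07)^2 * 5577 * 9.81 / (9 * 0.00087)
v = 1.58503e-07 m/s = 158.5029 nm/s

158.5029


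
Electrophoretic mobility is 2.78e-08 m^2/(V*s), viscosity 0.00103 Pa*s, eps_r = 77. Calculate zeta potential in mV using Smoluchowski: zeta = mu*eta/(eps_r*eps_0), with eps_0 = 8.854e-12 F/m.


Smoluchowski equation: zeta = mu * eta / (eps_r * eps_0)
zeta = 2.78e-08 * 0.00103 / (77 * 8.854e-12)
zeta = 0.042 V = 42.0 mV

42.0


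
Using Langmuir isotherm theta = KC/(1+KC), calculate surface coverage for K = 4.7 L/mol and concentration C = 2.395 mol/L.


Langmuir isotherm: theta = K*C / (1 + K*C)
K*C = 4.7 * 2.395 = 11.2565
theta = 11.2565 / (1 + 11.2565) = 11.2565 / 12.2565
theta = 0.9184

0.9184


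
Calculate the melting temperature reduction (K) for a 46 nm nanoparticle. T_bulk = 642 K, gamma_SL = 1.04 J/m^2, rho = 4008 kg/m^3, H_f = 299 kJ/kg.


Radius R = 46/2 = 23 nm = 2.3e-08 m
Convert H_f = 299 kJ/kg = 299000 J/kg
dT = 2 * gamma_SL * T_bulk / (rho * H_f * R)
dT = 2 * 1.04 * 642 / (4008 * 299000 * 2.3e-08)
dT = 48.4 K

48.4


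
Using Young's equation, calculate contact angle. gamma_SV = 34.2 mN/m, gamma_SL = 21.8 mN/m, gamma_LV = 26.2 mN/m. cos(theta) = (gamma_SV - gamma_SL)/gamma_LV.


cos(theta) = (gamma_SV - gamma_SL) / gamma_LV
cos(theta) = (34.2 - 21.8) / 26.2
cos(theta) = 0.473282
theta = arccos(0.473282) = 61.75 degrees

61.75


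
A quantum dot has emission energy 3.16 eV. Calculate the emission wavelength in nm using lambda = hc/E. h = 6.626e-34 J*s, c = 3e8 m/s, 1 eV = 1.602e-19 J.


Convert energy: E = 3.16 eV = 3.16 * 1.602e-19 = 5.06232e-19 J
lambda = h*c / E = 6.626e-34 * 3e8 / 5.06232e-19
lambda = 3.92666e-07 m = 392.7 nm

392.7


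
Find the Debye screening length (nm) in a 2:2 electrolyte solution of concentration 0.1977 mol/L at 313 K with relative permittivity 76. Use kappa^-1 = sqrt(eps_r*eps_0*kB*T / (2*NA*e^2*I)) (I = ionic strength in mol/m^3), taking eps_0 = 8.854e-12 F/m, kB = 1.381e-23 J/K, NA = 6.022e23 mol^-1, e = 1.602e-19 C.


Ionic strength I = 0.1977 * 2^2 * 1000 = 790.8 mol/m^3
kappa^-1 = sqrt(76 * 8.854e-12 * 1.381e-23 * 313 / (2 * 6.022e23 * (1.602e-19)^2 * 790.8))
kappa^-1 = 0.345 nm

0.345


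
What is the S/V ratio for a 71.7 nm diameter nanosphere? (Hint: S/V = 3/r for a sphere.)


Radius r = 71.7/2 = 35.85 nm
S/V = 3 / r = 3 / 35.85
S/V = 0.0837 nm^-1

0.0837


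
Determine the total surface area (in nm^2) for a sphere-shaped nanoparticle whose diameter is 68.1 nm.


Radius r = 68.1/2 = 34.05 nm
Surface area SA = 4 * pi * r^2
SA = 4 * pi * (34.05)^2
SA = 14569.48 nm^2

14569.48


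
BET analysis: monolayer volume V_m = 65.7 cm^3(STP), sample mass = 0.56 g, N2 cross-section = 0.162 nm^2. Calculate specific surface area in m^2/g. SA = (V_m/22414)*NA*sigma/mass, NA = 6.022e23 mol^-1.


Number of moles in monolayer = V_m / 22414 = 65.7 / 22414 = 0.0029312
Number of molecules = moles * NA = 0.0029312 * 6.022e23
SA = molecules * sigma / mass
SA = (65.7 / 22414) * 6.022e23 * 0.162e-18 / 0.56
SA = 510.6 m^2/g

510.6


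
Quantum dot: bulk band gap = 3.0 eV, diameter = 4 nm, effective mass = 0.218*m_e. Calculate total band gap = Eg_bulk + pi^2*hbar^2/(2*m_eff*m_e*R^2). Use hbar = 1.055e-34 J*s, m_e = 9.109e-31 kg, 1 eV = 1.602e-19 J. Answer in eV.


Radius R = 4/2 nm = 2e-09 m
Confinement energy dE = pi^2 * hbar^2 / (2 * m_eff * m_e * R^2)
dE = pi^2 * (1.055e-34)^2 / (2 * 0.218 * 9.109e-31 * (2e-09)^2) J, divided by 1.602e-19 J/eV
dE = 0.4316 eV
Total band gap = E_g(bulk) + dE = 3.0 + 0.4316 = 3.4316 eV

3.4316


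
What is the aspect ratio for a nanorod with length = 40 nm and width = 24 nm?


Aspect ratio AR = length / diameter
AR = 40 / 24
AR = 1.67

1.67


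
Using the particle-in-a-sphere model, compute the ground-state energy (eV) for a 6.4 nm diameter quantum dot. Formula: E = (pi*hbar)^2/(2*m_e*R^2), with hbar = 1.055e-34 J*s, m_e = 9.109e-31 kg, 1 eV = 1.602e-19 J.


Radius R = 6.4/2 = 3.2 nm = 3.2e-09 m
E = (pi * 1.055e-34)^2 / (2 * 9.109e-31 * (3.2e-09)^2)
E(J) = 5.88849e-21
E = E(J) / 1.602e-19 = 0.0368 eV

0.0368


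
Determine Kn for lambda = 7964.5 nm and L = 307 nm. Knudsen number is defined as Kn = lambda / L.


Knudsen number Kn = lambda / L
Kn = 7964.5 / 307
Kn = 25.943

25.943


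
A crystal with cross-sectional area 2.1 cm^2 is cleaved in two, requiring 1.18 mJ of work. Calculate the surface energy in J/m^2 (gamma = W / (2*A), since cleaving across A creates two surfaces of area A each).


Convert: A = 2.1 cm^2 = 0.00021 m^2, W = 1.18 mJ = 0.00118 J
Cleaving exposes two faces of area A, so total new surface = 2*A and gamma = W / (2*A)
gamma = 0.00118 / (2 * 0.00021)
gamma = 2.81 J/m^2

2.81


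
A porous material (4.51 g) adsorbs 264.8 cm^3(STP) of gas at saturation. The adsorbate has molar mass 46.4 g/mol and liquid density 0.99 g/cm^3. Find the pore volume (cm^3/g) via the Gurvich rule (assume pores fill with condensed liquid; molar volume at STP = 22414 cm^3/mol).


Moles adsorbed n = V_ads / 22414 = 264.8 / 22414 = 1.181404e-02 mol
Liquid volume V_liq = n * M / rho_liq = 1.181404e-02 * 46.4 / 0.99 = 0.55371 cm^3
Specific pore volume V_pore = V_liq / m_sample = 0.55371 / 4.51
V_pore = 0.1228 cm^3/g

0.1228


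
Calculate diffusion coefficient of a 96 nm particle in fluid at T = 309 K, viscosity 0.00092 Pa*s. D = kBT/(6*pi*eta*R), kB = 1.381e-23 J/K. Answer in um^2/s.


Radius R = 96/2 = 48 nm = 4.8e-08 m
D = kB*T / (6*pi*eta*R)
D = 1.381e-23 * 309 / (6 * pi * 0.00092 * 4.8e-08)
D = 5.12651e-12 m^2/s = 5.127 um^2/s

5.127


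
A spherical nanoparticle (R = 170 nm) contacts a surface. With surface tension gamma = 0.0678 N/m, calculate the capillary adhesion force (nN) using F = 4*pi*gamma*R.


Convert radius: R = 170 nm = 1.7e-07 m
F = 4 * pi * gamma * R
F = 4 * pi * 0.0678 * 1.7e-07
F = 1.4484e-07 N = 144.84 nN

144.84


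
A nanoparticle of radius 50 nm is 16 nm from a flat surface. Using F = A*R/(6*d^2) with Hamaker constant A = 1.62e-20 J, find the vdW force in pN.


Convert to SI: R = 50 nm = 5e-08 m, d = 16 nm = 1.6e-08 m
F = A * R / (6 * d^2)
F = 1.62e-20 * 5e-08 / (6 * (1.6e-08)^2)
F = 5.27344e-13 N = 0.527 pN

0.527


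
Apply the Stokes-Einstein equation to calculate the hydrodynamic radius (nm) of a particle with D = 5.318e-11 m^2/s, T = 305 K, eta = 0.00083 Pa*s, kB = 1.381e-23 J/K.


Stokes-Einstein: R = kB*T / (6*pi*eta*D)
R = 1.381e-23 * 305 / (6 * pi * 0.00083 * 5.318e-11)
R = 5.06251e-09 m = 5.06 nm

5.06


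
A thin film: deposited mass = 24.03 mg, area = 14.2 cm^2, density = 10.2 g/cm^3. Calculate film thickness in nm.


Convert: m = 24.03 mg = 2.4030e-05 kg, A = 14.2 cm^2 = 1.4200e-03 m^2, rho = 10.2 g/cm^3 = 10200 kg/m^3
t = m / (A * rho)
t = 2.4030e-05 / (1.4200e-03 * 10200)
t = 1.6591e-06 m = 1659.1 nm

1659.1


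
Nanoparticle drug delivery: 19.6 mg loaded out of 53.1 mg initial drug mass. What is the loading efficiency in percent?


Drug loading efficiency = (drug loaded / drug initial) * 100
DLE = 19.6 / 53.1 * 100
DLE = 0.3691 * 100
DLE = 36.91%

36.91


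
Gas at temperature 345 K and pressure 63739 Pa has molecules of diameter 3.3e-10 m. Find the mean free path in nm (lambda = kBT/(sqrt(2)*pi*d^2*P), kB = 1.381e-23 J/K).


Mean free path: lambda = kB*T / (sqrt(2) * pi * d^2 * P)
lambda = 1.381e-23 * 345 / (sqrt(2) * pi * (3.3e-10)^2 * 63739)
lambda = 1.54495e-07 m
lambda = 154.5 nm

154.5


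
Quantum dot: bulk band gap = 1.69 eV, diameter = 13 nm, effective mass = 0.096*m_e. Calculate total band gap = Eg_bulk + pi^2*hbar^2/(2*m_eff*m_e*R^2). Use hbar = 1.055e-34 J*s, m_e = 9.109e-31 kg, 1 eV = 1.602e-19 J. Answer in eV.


Radius R = 13/2 nm = 6.5e-09 m
Confinement energy dE = pi^2 * hbar^2 / (2 * m_eff * m_e * R^2)
dE = pi^2 * (1.055e-34)^2 / (2 * 0.096 * 9.109e-31 * (6.5e-09)^2) J, divided by 1.602e-19 J/eV
dE = 0.0928 eV
Total band gap = E_g(bulk) + dE = 1.69 + 0.0928 = 1.7828 eV

1.7828


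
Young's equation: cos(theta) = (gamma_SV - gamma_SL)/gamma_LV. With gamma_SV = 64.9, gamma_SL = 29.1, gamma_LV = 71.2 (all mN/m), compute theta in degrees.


cos(theta) = (gamma_SV - gamma_SL) / gamma_LV
cos(theta) = (64.9 - 29.1) / 71.2
cos(theta) = 0.502809
theta = arccos(0.502809) = 59.81 degrees

59.81


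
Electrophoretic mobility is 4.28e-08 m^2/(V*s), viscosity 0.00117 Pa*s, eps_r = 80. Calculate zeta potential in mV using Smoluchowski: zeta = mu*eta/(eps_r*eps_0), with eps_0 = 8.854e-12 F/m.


Smoluchowski equation: zeta = mu * eta / (eps_r * eps_0)
zeta = 4.28e-08 * 0.00117 / (80 * 8.854e-12)
zeta = 0.070697 V = 70.7 mV

70.7


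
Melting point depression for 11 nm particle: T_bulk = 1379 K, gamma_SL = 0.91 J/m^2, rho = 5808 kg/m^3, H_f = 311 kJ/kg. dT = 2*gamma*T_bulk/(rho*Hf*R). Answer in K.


Radius R = 11/2 = 5.5 nm = 5.5e-09 m
Convert H_f = 311 kJ/kg = 311000 J/kg
dT = 2 * gamma_SL * T_bulk / (rho * H_f * R)
dT = 2 * 0.91 * 1379 / (5808 * 311000 * 5.5e-09)
dT = 252.6 K

252.6


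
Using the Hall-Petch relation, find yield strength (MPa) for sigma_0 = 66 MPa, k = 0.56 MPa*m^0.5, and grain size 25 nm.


d = 25 nm = 2.5e-08 m
sqrt(d) = 0.0001581139
Hall-Petch contribution = k / sqrt(d) = 0.56 / 0.0001581139 = 3541.8 MPa
sigma = sigma_0 + k/sqrt(d) = 66 + 3541.8 = 3607.8 MPa

3607.8


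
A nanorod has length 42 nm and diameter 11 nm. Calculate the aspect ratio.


Aspect ratio AR = length / diameter
AR = 42 / 11
AR = 3.82

3.82


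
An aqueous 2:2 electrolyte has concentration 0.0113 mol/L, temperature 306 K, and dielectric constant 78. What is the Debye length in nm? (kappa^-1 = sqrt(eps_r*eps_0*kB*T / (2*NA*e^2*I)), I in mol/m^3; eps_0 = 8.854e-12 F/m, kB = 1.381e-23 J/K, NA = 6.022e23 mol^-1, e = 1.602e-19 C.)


Ionic strength I = 0.0113 * 2^2 * 1000 = 45.2 mol/m^3
kappa^-1 = sqrt(78 * 8.854e-12 * 1.381e-23 * 306 / (2 * 6.022e23 * (1.602e-19)^2 * 45.2))
kappa^-1 = 1.445 nm

1.445


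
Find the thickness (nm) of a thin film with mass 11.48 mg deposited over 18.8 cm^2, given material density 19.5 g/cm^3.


Convert: m = 11.48 mg = 1.1480e-05 kg, A = 18.8 cm^2 = 1.8800e-03 m^2, rho = 19.5 g/cm^3 = 19500 kg/m^3
t = m / (A * rho)
t = 1.1480e-05 / (1.8800e-03 * 19500)
t = 3.1315e-07 m = 313.1 nm

313.1


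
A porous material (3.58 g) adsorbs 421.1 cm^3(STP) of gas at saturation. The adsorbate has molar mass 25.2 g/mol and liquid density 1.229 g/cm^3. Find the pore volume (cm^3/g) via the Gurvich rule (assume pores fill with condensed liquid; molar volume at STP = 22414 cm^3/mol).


Moles adsorbed n = V_ads / 22414 = 421.1 / 22414 = 1.878737e-02 mol
Liquid volume V_liq = n * M / rho_liq = 1.878737e-02 * 25.2 / 1.229 = 0.38523 cm^3
Specific pore volume V_pore = V_liq / m_sample = 0.38523 / 3.58
V_pore = 0.1076 cm^3/g

0.1076


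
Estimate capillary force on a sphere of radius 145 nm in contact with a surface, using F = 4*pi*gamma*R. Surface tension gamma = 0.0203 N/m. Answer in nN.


Convert radius: R = 145 nm = 1.45e-07 m
F = 4 * pi * gamma * R
F = 4 * pi * 0.0203 * 1.45e-07
F = 3.69891e-08 N = 36.9891 nN

36.9891


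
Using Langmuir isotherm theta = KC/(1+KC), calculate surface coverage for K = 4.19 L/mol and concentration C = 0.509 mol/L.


Langmuir isotherm: theta = K*C / (1 + K*C)
K*C = 4.19 * 0.509 = 2.13271
theta = 2.13271 / (1 + 2.13271) = 2.13271 / 3.13271
theta = 0.6808

0.6808


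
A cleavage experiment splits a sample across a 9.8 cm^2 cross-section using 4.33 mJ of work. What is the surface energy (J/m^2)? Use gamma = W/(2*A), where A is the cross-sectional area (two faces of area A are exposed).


Convert: A = 9.8 cm^2 = 0.00098 m^2, W = 4.33 mJ = 0.00433 J
Cleaving exposes two faces of area A, so total new surface = 2*A and gamma = W / (2*A)
gamma = 0.00433 / (2 * 0.00098)
gamma = 2.209 J/m^2

2.209
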